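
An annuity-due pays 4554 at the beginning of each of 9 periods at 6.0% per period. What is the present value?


PV_due = PMT * (1-(1+i)^(-n))/i * (1+i)
PV_immediate = 30974.9066
PV_due = 30974.9066 * 1.06
= 32833.401


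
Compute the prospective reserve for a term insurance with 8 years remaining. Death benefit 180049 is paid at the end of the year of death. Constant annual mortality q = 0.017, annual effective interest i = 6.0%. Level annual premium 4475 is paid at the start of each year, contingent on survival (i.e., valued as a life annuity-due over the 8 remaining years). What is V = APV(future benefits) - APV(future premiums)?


v = 1/(1+i) = 0.943396
APV(future benefits) per unit = sum_{k=0}^{7} k_p_x * q * v^(k+1) = 0.100015
APV(future benefits) = 180049 * 0.100015 = 18007.544
Life annuity-due factor ä_{x:8} = sum_{k=0}^{7} k_p_x * v^k = 6.23621
APV(future premiums) = 4475 * 6.23621 = 27907.0387
V = 18007.544 - 27907.0387
= -9899.4947


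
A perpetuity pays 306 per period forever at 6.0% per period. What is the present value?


PV = PMT / i
= 306 / 0.06
= 5100.0


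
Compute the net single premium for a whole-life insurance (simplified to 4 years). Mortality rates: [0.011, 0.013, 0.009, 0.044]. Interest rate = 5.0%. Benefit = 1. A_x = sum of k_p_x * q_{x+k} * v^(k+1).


v = 0.952381
Year 0: k_p_x=1.0, q=0.011, term=0.010476
Year 1: k_p_x=0.989, q=0.013, term=0.011662
Year 2: k_p_x=0.976143, q=0.009, term=0.007589
Year 3: k_p_x=0.967358, q=0.044, term=0.035017
A_x = 0.0647


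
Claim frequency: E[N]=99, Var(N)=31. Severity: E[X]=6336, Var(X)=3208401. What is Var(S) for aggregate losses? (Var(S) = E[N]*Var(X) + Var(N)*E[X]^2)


Var(S) = E[N]*Var(X) + Var(N)*E[X]^2
= 99*3208401 + 31*6336^2
= 317631699 + 1244491776
= 1.5621e+09


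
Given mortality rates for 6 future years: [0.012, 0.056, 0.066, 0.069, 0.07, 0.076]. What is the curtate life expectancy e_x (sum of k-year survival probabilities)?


e_x = sum_{k=1}^{n} k_p_x
k_p_x values:
  1_p_x = 0.988
  2_p_x = 0.932672
  3_p_x = 0.871116
  4_p_x = 0.811009
  5_p_x = 0.754238
  6_p_x = 0.696916
e_x = 5.054


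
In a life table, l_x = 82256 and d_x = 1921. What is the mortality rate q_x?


q_x = d_x / l_x
= 1921 / 82256
= 0.0234


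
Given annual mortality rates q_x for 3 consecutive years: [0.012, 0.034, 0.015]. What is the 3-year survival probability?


p_k = 1 - q_k for each year
Survival = product of (1 - q_k)
= 0.988 * 0.966 * 0.985
= 0.9401


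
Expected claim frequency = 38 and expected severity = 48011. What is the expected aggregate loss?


E[S] = E[N] * E[X]
= 38 * 48011
= 1.8244e+06


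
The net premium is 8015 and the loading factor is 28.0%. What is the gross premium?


Gross = net * (1 + loading)
= 8015 * (1 + 0.28)
= 8015 * 1.28
= 10259.2


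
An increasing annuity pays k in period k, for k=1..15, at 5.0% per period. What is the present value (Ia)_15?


(Ia)_n = sum_{k=1}^{n} k * v^k, v = 1/(1+i)
v = 0.952381
Sum computed term by term:
(Ia)_15 = 73.6677


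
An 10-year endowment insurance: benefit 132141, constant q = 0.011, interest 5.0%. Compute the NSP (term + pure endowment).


Term component = 10731.749
Pure endowment = 10_p_x * v^10 * benefit = 0.895288 * 0.613913 * 132141 = 72628.5735
NSP = 83360.3226


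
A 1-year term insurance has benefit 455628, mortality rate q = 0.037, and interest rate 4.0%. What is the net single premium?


NSP = benefit * q * v
v = 1/(1+i) = 0.961538
NSP = 455628 * 0.037 * 0.961538
= 16209.8423


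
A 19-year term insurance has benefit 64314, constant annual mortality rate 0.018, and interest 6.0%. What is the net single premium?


NSP = benefit * sum_{k=0}^{n-1} k_p_x * q * v^(k+1)
With constant q=0.018, v=0.943396
Sum = 0.176758
NSP = 64314 * 0.176758
= 11368.0088


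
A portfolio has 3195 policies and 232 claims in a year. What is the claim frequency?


frequency = claims / policies
= 232 / 3195
= 0.0726


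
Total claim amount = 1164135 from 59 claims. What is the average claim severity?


severity = total / number
= 1164135 / 59
= 19731.1017


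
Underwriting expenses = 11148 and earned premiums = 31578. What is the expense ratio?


Expense ratio = expenses / premiums
= 11148 / 31578
= 0.353


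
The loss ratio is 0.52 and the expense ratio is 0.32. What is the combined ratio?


Combined ratio = loss ratio + expense ratio
= 0.52 + 0.32
= 0.84


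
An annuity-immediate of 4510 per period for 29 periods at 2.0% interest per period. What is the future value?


FV = PMT * ((1+i)^n - 1) / i
= 4510 * ((1.02)^29 - 1) / 0.02
= 4510 * (1.775845 - 1) / 0.02
= 174952.9777


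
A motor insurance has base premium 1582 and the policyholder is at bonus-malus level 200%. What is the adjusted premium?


adjusted = base * BM_level / 100
= 1582 * 200 / 100
= 1582 * 2.0
= 3164.0


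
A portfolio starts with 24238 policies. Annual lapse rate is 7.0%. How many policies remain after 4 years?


remaining = initial * (1 - lapse)^years
= 24238 * (1 - 0.07)^4
= 24238 * 0.748052
= 18131.2846


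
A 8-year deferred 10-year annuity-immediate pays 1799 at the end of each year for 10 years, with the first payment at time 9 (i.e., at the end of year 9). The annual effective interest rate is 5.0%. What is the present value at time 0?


PV at time 8 of the 10-year annuity-immediate:
a_n = 1799 * (1-(1+0.05)^(-10))/0.05 = 13891.4011
Discount back 8 years to time 0:
PV = 13891.4011 * (1+0.05)^(-8)
= 13891.4011 * 0.676839
= 9402.2471


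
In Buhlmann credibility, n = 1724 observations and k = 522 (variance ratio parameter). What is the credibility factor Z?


Z = n / (n + k)
= 1724 / (1724 + 522)
= 1724 / 2246
= 0.7676


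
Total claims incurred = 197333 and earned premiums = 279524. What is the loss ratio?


Loss ratio = claims / premiums
= 197333 / 279524
= 0.706


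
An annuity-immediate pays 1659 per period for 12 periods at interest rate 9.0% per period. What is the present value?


PV = PMT * (1 - (1+i)^(-n)) / i
= 1659 * (1 - (1+0.09)^(-12)) / 0.09
= 1659 * (1 - 0.355535) / 0.09
= 1659 * 7.160725
= 11879.6432


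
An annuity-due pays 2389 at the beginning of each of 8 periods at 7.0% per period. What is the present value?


PV_due = PMT * (1-(1+i)^(-n))/i * (1+i)
PV_immediate = 14265.4321
PV_due = 14265.4321 * 1.07
= 15264.0124


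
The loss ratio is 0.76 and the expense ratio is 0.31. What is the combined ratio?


Combined ratio = loss ratio + expense ratio
= 0.76 + 0.31
= 1.07


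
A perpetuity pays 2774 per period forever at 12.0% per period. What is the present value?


PV = PMT / i
= 2774 / 0.12
= 23116.6667


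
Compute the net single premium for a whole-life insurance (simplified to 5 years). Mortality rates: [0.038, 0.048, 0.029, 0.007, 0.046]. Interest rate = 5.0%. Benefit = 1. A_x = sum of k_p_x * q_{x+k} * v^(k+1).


v = 0.952381
Year 0: k_p_x=1.0, q=0.038, term=0.03619
Year 1: k_p_x=0.962, q=0.048, term=0.041883
Year 2: k_p_x=0.915824, q=0.029, term=0.022943
Year 3: k_p_x=0.889265, q=0.007, term=0.005121
Year 4: k_p_x=0.88304, q=0.046, term=0.031827
A_x = 0.138


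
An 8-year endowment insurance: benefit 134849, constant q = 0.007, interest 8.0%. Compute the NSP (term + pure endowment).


Term component = 5308.3797
Pure endowment = 8_p_x * v^8 * benefit = 0.945353 * 0.540269 * 134849 = 68873.424
NSP = 74181.8037


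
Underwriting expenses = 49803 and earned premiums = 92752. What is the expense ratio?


Expense ratio = expenses / premiums
= 49803 / 92752
= 0.5369


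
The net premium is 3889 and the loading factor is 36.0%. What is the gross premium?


Gross = net * (1 + loading)
= 3889 * (1 + 0.36)
= 3889 * 1.36
= 5289.04


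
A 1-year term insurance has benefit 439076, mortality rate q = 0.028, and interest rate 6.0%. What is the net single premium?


NSP = benefit * q * v
v = 1/(1+i) = 0.943396
NSP = 439076 * 0.028 * 0.943396
= 11598.234


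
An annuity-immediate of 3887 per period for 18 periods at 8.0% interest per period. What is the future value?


FV = PMT * ((1+i)^n - 1) / i
= 3887 * ((1.08)^18 - 1) / 0.08
= 3887 * (3.996019 - 1) / 0.08
= 145569.0974


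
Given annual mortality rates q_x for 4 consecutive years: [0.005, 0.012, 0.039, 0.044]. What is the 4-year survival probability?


p_k = 1 - q_k for each year
Survival = product of (1 - q_k)
= 0.995 * 0.988 * 0.961 * 0.956
= 0.9032


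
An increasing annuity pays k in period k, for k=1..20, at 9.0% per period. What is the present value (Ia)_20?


(Ia)_n = sum_{k=1}^{n} k * v^k, v = 1/(1+i)
v = 0.917431
Sum computed term by term:
(Ia)_20 = 70.9055


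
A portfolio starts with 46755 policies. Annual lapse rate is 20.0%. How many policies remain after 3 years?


remaining = initial * (1 - lapse)^years
= 46755 * (1 - 0.2)^3
= 46755 * 0.512
= 23938.56


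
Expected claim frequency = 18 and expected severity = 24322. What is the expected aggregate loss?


E[S] = E[N] * E[X]
= 18 * 24322
= 437796


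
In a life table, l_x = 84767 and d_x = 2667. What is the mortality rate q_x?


q_x = d_x / l_x
= 2667 / 84767
= 0.0315


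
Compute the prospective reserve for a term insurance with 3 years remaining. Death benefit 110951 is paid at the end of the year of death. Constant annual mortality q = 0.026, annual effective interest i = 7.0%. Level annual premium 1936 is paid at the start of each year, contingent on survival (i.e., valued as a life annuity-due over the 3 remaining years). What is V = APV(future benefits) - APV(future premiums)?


v = 1/(1+i) = 0.934579
APV(future benefits) per unit = sum_{k=0}^{2} k_p_x * q * v^(k+1) = 0.066552
APV(future benefits) = 110951 * 0.066552 = 7384.0648
Life annuity-due factor ä_{x:3} = sum_{k=0}^{2} k_p_x * v^k = 2.738891
APV(future premiums) = 1936 * 2.738891 = 5302.4925
V = 7384.0648 - 5302.4925
= 2081.5723


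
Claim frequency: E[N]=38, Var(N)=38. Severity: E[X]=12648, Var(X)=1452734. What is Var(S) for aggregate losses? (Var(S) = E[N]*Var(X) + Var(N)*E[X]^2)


Var(S) = E[N]*Var(X) + Var(N)*E[X]^2
= 38*1452734 + 38*12648^2
= 55203892 + 6078932352
= 6.1341e+09


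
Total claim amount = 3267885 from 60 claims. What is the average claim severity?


severity = total / number
= 3267885 / 60
= 54464.75


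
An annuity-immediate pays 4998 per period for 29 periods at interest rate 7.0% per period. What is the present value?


PV = PMT * (1 - (1+i)^(-n)) / i
= 4998 * (1 - (1+0.07)^(-29)) / 0.07
= 4998 * (1 - 0.140563) / 0.07
= 4998 * 12.277674
= 61363.815


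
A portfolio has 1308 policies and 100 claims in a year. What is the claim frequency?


frequency = claims / policies
= 100 / 1308
= 0.0765


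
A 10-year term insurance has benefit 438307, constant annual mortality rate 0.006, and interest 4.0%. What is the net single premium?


NSP = benefit * sum_{k=0}^{n-1} k_p_x * q * v^(k+1)
With constant q=0.006, v=0.961538
Sum = 0.047464
NSP = 438307 * 0.047464
= 20803.9137


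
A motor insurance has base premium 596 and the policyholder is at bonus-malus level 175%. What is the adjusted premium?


adjusted = base * BM_level / 100
= 596 * 175 / 100
= 596 * 1.75
= 1043.0


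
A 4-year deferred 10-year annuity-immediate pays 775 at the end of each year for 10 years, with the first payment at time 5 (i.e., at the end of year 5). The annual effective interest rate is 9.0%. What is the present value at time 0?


PV at time 4 of the 10-year annuity-immediate:
a_n = 775 * (1-(1+0.09)^(-10))/0.09 = 4973.6847
Discount back 4 years to time 0:
PV = 4973.6847 * (1+0.09)^(-4)
= 4973.6847 * 0.708425
= 3523.4836


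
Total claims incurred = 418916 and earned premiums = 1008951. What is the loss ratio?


Loss ratio = claims / premiums
= 418916 / 1008951
= 0.4152


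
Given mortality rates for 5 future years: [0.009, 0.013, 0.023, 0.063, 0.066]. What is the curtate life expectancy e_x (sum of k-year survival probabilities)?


e_x = sum_{k=1}^{n} k_p_x
k_p_x values:
  1_p_x = 0.991
  2_p_x = 0.978117
  3_p_x = 0.95562
  4_p_x = 0.895416
  5_p_x = 0.836319
e_x = 4.6565


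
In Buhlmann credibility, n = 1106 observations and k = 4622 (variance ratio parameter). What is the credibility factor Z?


Z = n / (n + k)
= 1106 / (1106 + 4622)
= 1106 / 5728
= 0.1931


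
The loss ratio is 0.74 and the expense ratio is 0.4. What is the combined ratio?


Combined ratio = loss ratio + expense ratio
= 0.74 + 0.4
= 1.14


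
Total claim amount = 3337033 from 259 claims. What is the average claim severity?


severity = total / number
= 3337033 / 259
= 12884.2973


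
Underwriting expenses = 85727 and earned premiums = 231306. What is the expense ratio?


Expense ratio = expenses / premiums
= 85727 / 231306
= 0.3706


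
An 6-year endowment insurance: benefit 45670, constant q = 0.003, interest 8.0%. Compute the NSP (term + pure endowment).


Term component = 629.0718
Pure endowment = 6_p_x * v^6 * benefit = 0.982134 * 0.63017 * 45670 = 28265.6794
NSP = 28894.7512


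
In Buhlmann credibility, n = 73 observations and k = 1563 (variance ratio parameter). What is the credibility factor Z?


Z = n / (n + k)
= 73 / (73 + 1563)
= 73 / 1636
= 0.0446


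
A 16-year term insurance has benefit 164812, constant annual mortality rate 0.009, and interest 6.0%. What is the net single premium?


NSP = benefit * sum_{k=0}^{n-1} k_p_x * q * v^(k+1)
With constant q=0.009, v=0.943396
Sum = 0.086005
NSP = 164812 * 0.086005
= 14174.591


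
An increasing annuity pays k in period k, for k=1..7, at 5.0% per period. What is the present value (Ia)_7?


(Ia)_n = sum_{k=1}^{n} k * v^k, v = 1/(1+i)
v = 0.952381
Sum computed term by term:
(Ia)_7 = 22.0185


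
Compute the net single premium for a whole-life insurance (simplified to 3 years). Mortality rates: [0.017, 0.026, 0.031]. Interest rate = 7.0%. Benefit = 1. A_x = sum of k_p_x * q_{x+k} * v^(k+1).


v = 0.934579
Year 0: k_p_x=1.0, q=0.017, term=0.015888
Year 1: k_p_x=0.983, q=0.026, term=0.022323
Year 2: k_p_x=0.957442, q=0.031, term=0.024228
A_x = 0.0624


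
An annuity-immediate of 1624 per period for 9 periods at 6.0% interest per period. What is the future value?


FV = PMT * ((1+i)^n - 1) / i
= 1624 * ((1.06)^9 - 1) / 0.06
= 1624 * (1.689479 - 1) / 0.06
= 18661.8972


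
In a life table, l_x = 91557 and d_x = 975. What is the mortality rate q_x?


q_x = d_x / l_x
= 975 / 91557
= 0.0106


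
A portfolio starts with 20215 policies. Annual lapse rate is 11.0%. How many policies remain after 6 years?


remaining = initial * (1 - lapse)^years
= 20215 * (1 - 0.11)^6
= 20215 * 0.496981
= 10046.4768


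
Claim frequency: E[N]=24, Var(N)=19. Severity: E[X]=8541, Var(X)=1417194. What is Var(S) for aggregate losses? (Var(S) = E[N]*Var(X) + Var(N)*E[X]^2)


Var(S) = E[N]*Var(X) + Var(N)*E[X]^2
= 24*1417194 + 19*8541^2
= 34012656 + 1386024939
= 1.4200e+09


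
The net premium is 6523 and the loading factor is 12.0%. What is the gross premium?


Gross = net * (1 + loading)
= 6523 * (1 + 0.12)
= 6523 * 1.12
= 7305.76


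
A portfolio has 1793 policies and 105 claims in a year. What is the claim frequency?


frequency = claims / policies
= 105 / 1793
= 0.0586


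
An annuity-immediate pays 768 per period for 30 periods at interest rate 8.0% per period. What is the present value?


PV = PMT * (1 - (1+i)^(-n)) / i
= 768 * (1 - (1+0.08)^(-30)) / 0.08
= 768 * (1 - 0.099377) / 0.08
= 768 * 11.257783
= 8645.9776


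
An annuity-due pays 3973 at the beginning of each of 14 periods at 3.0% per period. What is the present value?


PV_due = PMT * (1-(1+i)^(-n))/i * (1+i)
PV_immediate = 44879.2986
PV_due = 44879.2986 * 1.03
= 46225.6775


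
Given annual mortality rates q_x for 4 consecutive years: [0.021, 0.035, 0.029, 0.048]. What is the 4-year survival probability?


p_k = 1 - q_k for each year
Survival = product of (1 - q_k)
= 0.979 * 0.965 * 0.971 * 0.952
= 0.8733


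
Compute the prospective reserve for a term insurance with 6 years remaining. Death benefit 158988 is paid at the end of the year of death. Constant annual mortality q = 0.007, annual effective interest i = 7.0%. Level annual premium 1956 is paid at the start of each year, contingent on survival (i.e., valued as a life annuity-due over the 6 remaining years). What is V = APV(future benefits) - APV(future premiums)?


v = 1/(1+i) = 0.934579
APV(future benefits) per unit = sum_{k=0}^{5} k_p_x * q * v^(k+1) = 0.032833
APV(future benefits) = 158988 * 0.032833 = 5219.9943
Life annuity-due factor ä_{x:6} = sum_{k=0}^{5} k_p_x * v^k = 5.018702
APV(future premiums) = 1956 * 5.018702 = 9816.5813
V = 5219.9943 - 9816.5813
= -4596.587


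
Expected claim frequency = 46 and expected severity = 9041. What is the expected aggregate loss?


E[S] = E[N] * E[X]
= 46 * 9041
= 415886


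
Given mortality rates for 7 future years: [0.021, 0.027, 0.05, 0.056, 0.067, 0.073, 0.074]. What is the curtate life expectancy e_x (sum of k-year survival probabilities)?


e_x = sum_{k=1}^{n} k_p_x
k_p_x values:
  1_p_x = 0.979
  2_p_x = 0.952567
  3_p_x = 0.904939
  4_p_x = 0.854262
  5_p_x = 0.797027
  6_p_x = 0.738844
  7_p_x = 0.684169
e_x = 5.9108


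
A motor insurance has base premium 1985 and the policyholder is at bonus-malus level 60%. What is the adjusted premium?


adjusted = base * BM_level / 100
= 1985 * 60 / 100
= 1985 * 0.6
= 1191.0


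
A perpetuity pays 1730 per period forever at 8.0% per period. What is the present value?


PV = PMT / i
= 1730 / 0.08
= 21625.0


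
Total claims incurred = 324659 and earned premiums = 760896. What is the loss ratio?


Loss ratio = claims / premiums
= 324659 / 760896
= 0.4267


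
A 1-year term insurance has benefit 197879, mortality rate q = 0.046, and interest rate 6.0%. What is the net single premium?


NSP = benefit * q * v
v = 1/(1+i) = 0.943396
NSP = 197879 * 0.046 * 0.943396
= 8587.2019


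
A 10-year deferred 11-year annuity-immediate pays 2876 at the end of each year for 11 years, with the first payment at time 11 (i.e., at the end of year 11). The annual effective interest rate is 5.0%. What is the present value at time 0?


PV at time 10 of the 11-year annuity-immediate:
a_n = 2876 * (1-(1+0.05)^(-11))/0.05 = 23889.2473
Discount back 10 years to time 0:
PV = 23889.2473 * (1+0.05)^(-10)
= 23889.2473 * 0.613913
= 14665.9255


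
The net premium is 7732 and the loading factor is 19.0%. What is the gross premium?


Gross = net * (1 + loading)
= 7732 * (1 + 0.19)
= 7732 * 1.19
= 9201.08


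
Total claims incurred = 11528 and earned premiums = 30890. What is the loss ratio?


Loss ratio = claims / premiums
= 11528 / 30890
= 0.3732


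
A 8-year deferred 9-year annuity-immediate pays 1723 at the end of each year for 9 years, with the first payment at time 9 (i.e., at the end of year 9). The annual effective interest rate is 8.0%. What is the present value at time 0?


PV at time 8 of the 9-year annuity-immediate:
a_n = 1723 * (1-(1+0.08)^(-9))/0.08 = 10763.3879
Discount back 8 years to time 0:
PV = 10763.3879 * (1+0.08)^(-8)
= 10763.3879 * 0.540269
= 5815.1236


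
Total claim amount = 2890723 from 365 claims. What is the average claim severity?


severity = total / number
= 2890723 / 365
= 7919.789


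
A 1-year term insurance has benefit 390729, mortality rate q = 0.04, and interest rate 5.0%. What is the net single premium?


NSP = benefit * q * v
v = 1/(1+i) = 0.952381
NSP = 390729 * 0.04 * 0.952381
= 14884.9143


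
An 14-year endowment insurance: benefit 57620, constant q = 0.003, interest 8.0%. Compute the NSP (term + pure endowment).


Term component = 1402.796
Pure endowment = 14_p_x * v^14 * benefit = 0.958809 * 0.340461 * 57620 = 18809.3113
NSP = 20212.1072


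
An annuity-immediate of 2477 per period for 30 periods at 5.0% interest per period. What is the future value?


FV = PMT * ((1+i)^n - 1) / i
= 2477 * ((1.05)^30 - 1) / 0.05
= 2477 * (4.321942 - 1) / 0.05
= 164569.0253


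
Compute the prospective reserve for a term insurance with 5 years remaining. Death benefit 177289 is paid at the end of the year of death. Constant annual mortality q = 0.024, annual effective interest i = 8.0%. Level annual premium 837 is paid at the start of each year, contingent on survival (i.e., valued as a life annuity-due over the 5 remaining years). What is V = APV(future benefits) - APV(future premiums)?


v = 1/(1+i) = 0.925926
APV(future benefits) per unit = sum_{k=0}^{4} k_p_x * q * v^(k+1) = 0.091675
APV(future benefits) = 177289 * 0.091675 = 16253.0204
Life annuity-due factor ä_{x:5} = sum_{k=0}^{4} k_p_x * v^k = 4.125388
APV(future premiums) = 837 * 4.125388 = 3452.9498
V = 16253.0204 - 3452.9498
= 12800.0706


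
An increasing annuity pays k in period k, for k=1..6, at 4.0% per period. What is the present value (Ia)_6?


(Ia)_n = sum_{k=1}^{n} k * v^k, v = 1/(1+i)
v = 0.961538
Sum computed term by term:
(Ia)_6 = 17.7484


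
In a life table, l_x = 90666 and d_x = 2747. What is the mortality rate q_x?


q_x = d_x / l_x
= 2747 / 90666
= 0.0303


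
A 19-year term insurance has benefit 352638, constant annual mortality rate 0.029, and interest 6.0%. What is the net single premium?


NSP = benefit * sum_{k=0}^{n-1} k_p_x * q * v^(k+1)
With constant q=0.029, v=0.943396
Sum = 0.264274
NSP = 352638 * 0.264274
= 93192.9569


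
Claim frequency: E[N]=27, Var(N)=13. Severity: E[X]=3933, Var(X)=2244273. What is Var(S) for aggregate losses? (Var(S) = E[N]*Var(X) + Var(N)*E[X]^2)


Var(S) = E[N]*Var(X) + Var(N)*E[X]^2
= 27*2244273 + 13*3933^2
= 60595371 + 201090357
= 2.6169e+08


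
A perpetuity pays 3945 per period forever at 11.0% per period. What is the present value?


PV = PMT / i
= 3945 / 0.11
= 35863.6364


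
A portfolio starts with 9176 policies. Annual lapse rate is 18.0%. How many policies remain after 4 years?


remaining = initial * (1 - lapse)^years
= 9176 * (1 - 0.18)^4
= 9176 * 0.452122
= 4148.6693


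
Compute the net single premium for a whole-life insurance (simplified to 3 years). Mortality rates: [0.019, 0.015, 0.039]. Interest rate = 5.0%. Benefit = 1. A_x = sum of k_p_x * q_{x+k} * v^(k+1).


v = 0.952381
Year 0: k_p_x=1.0, q=0.019, term=0.018095
Year 1: k_p_x=0.981, q=0.015, term=0.013347
Year 2: k_p_x=0.966285, q=0.039, term=0.032554
A_x = 0.064


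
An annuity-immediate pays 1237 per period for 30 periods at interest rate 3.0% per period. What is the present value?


PV = PMT * (1 - (1+i)^(-n)) / i
= 1237 * (1 - (1+0.03)^(-30)) / 0.03
= 1237 * (1 - 0.411987) / 0.03
= 1237 * 19.600441
= 24245.7459


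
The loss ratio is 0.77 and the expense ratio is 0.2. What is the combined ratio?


Combined ratio = loss ratio + expense ratio
= 0.77 + 0.2
= 0.97


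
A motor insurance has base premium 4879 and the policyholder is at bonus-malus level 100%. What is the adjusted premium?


adjusted = base * BM_level / 100
= 4879 * 100 / 100
= 4879 * 1.0
= 4879.0


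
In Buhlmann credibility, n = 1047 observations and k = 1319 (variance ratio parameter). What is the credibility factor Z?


Z = n / (n + k)
= 1047 / (1047 + 1319)
= 1047 / 2366
= 0.4425


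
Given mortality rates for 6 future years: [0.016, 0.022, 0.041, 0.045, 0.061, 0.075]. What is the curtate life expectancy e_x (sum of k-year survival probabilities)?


e_x = sum_{k=1}^{n} k_p_x
k_p_x values:
  1_p_x = 0.984
  2_p_x = 0.962352
  3_p_x = 0.922896
  4_p_x = 0.881365
  5_p_x = 0.827602
  6_p_x = 0.765532
e_x = 5.3437


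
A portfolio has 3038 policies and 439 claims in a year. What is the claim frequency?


frequency = claims / policies
= 439 / 3038
= 0.1445


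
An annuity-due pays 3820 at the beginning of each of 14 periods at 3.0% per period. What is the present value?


PV_due = PMT * (1-(1+i)^(-n))/i * (1+i)
PV_immediate = 43150.9994
PV_due = 43150.9994 * 1.03
= 44445.5294


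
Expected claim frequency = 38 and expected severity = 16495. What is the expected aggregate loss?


E[S] = E[N] * E[X]
= 38 * 16495
= 626810


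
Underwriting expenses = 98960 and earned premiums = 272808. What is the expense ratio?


Expense ratio = expenses / premiums
= 98960 / 272808
= 0.3627


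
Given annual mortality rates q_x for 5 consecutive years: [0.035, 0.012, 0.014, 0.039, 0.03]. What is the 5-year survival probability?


p_k = 1 - q_k for each year
Survival = product of (1 - q_k)
= 0.965 * 0.988 * 0.986 * 0.961 * 0.97
= 0.8763


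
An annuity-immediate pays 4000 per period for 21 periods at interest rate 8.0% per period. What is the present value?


PV = PMT * (1 - (1+i)^(-n)) / i
= 4000 * (1 - (1+0.08)^(-21)) / 0.08
= 4000 * (1 - 0.198656) / 0.08
= 4000 * 10.016803
= 40067.2126


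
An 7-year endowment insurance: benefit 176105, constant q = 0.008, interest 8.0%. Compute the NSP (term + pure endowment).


Term component = 7178.8599
Pure endowment = 7_p_x * v^7 * benefit = 0.945326 * 0.58349 * 176105 = 97137.5406
NSP = 104316.4005


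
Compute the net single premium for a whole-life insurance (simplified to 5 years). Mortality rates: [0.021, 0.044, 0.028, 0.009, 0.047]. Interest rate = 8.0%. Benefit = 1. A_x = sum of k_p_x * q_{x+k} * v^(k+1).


v = 0.925926
Year 0: k_p_x=1.0, q=0.021, term=0.019444
Year 1: k_p_x=0.979, q=0.044, term=0.036931
Year 2: k_p_x=0.935924, q=0.028, term=0.020803
Year 3: k_p_x=0.909718, q=0.009, term=0.006018
Year 4: k_p_x=0.901531, q=0.047, term=0.028838
A_x = 0.112


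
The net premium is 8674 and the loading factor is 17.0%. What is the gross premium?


Gross = net * (1 + loading)
= 8674 * (1 + 0.17)
= 8674 * 1.17
= 10148.58


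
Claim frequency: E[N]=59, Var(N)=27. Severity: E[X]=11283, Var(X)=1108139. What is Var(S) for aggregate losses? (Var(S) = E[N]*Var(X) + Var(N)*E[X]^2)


Var(S) = E[N]*Var(X) + Var(N)*E[X]^2
= 59*1108139 + 27*11283^2
= 65380201 + 3437264403
= 3.5026e+09


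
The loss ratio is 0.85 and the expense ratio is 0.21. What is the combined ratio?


Combined ratio = loss ratio + expense ratio
= 0.85 + 0.21
= 1.06


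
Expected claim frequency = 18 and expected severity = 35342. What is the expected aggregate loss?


E[S] = E[N] * E[X]
= 18 * 35342
= 636156


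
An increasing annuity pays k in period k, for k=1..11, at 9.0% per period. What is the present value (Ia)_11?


(Ia)_n = sum_{k=1}^{n} k * v^k, v = 1/(1+i)
v = 0.917431
Sum computed term by term:
(Ia)_11 = 35.0533


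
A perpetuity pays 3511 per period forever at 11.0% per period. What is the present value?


PV = PMT / i
= 3511 / 0.11
= 31918.1818


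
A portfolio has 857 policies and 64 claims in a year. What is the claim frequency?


frequency = claims / policies
= 64 / 857
= 0.0747


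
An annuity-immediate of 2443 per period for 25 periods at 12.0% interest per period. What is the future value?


FV = PMT * ((1+i)^n - 1) / i
= 2443 * ((1.12)^25 - 1) / 0.12
= 2443 * (17.000064 - 1) / 0.12
= 325734.6445


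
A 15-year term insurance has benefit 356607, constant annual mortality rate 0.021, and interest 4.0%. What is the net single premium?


NSP = benefit * sum_{k=0}^{n-1} k_p_x * q * v^(k+1)
With constant q=0.021, v=0.961538
Sum = 0.205226
NSP = 356607 * 0.205226
= 73184.85


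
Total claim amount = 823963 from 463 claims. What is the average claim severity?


severity = total / number
= 823963 / 463
= 1779.6177


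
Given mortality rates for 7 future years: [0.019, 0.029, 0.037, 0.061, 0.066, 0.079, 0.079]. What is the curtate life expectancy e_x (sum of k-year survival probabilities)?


e_x = sum_{k=1}^{n} k_p_x
k_p_x values:
  1_p_x = 0.981
  2_p_x = 0.952551
  3_p_x = 0.917307
  4_p_x = 0.861351
  5_p_x = 0.804502
  6_p_x = 0.740946
  7_p_x = 0.682411
e_x = 5.9401


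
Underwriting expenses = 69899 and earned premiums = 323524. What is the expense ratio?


Expense ratio = expenses / premiums
= 69899 / 323524
= 0.2161


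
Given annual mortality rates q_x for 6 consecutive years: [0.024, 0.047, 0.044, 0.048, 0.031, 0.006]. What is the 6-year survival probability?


p_k = 1 - q_k for each year
Survival = product of (1 - q_k)
= 0.976 * 0.953 * 0.956 * 0.952 * 0.969 * 0.994
= 0.8154


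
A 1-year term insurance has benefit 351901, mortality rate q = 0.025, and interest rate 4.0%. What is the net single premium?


NSP = benefit * q * v
v = 1/(1+i) = 0.961538
NSP = 351901 * 0.025 * 0.961538
= 8459.1587


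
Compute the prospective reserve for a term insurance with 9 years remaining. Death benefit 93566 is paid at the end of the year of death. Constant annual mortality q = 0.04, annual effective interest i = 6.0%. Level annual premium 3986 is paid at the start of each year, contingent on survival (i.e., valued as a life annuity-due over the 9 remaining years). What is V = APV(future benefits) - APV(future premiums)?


v = 1/(1+i) = 0.943396
APV(future benefits) per unit = sum_{k=0}^{8} k_p_x * q * v^(k+1) = 0.236036
APV(future benefits) = 93566 * 0.236036 = 22084.9516
Life annuity-due factor ä_{x:9} = sum_{k=0}^{8} k_p_x * v^k = 6.254956
APV(future premiums) = 3986 * 6.254956 = 24932.2548
V = 22084.9516 - 24932.2548
= -2847.3032


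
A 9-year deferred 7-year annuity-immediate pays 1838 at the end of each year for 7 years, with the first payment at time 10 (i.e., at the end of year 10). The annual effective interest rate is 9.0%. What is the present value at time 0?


PV at time 9 of the 7-year annuity-immediate:
a_n = 1838 * (1-(1+0.09)^(-7))/0.09 = 9250.5673
Discount back 9 years to time 0:
PV = 9250.5673 * (1+0.09)^(-9)
= 9250.5673 * 0.460428
= 4259.2182


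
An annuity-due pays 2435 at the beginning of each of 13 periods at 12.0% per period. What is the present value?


PV_due = PMT * (1-(1+i)^(-n))/i * (1+i)
PV_immediate = 15641.3404
PV_due = 15641.3404 * 1.12
= 17518.3012


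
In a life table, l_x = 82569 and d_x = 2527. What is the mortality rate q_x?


q_x = d_x / l_x
= 2527 / 82569
= 0.0306


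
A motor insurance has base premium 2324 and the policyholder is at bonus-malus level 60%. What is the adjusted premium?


adjusted = base * BM_level / 100
= 2324 * 60 / 100
= 2324 * 0.6
= 1394.4


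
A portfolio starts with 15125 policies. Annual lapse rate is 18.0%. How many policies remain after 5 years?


remaining = initial * (1 - lapse)^years
= 15125 * (1 - 0.18)^5
= 15125 * 0.37074
= 5607.4401


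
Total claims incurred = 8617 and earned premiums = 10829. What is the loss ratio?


Loss ratio = claims / premiums
= 8617 / 10829
= 0.7957


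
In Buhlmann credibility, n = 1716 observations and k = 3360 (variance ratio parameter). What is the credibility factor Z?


Z = n / (n + k)
= 1716 / (1716 + 3360)
= 1716 / 5076
= 0.3381


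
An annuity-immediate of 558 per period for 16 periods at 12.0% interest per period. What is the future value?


FV = PMT * ((1+i)^n - 1) / i
= 558 * ((1.12)^16 - 1) / 0.12
= 558 * (6.130394 - 1) / 0.12
= 23856.3305


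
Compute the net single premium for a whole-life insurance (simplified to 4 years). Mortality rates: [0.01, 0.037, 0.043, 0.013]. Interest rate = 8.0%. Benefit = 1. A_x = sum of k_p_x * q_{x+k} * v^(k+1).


v = 0.925926
Year 0: k_p_x=1.0, q=0.01, term=0.009259
Year 1: k_p_x=0.99, q=0.037, term=0.031404
Year 2: k_p_x=0.95337, q=0.043, term=0.032543
Year 3: k_p_x=0.912375, q=0.013, term=0.008718
A_x = 0.0819


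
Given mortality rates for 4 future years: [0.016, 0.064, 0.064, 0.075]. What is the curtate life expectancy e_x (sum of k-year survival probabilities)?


e_x = sum_{k=1}^{n} k_p_x
k_p_x values:
  1_p_x = 0.984
  2_p_x = 0.921024
  3_p_x = 0.862078
  4_p_x = 0.797423
e_x = 3.5645


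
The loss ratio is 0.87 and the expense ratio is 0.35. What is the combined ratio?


Combined ratio = loss ratio + expense ratio
= 0.87 + 0.35
= 1.22


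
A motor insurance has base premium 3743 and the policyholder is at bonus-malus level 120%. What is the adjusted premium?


adjusted = base * BM_level / 100
= 3743 * 120 / 100
= 3743 * 1.2
= 4491.6


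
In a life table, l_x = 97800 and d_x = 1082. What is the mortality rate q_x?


q_x = d_x / l_x
= 1082 / 97800
= 0.0111


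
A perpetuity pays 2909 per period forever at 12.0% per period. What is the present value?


PV = PMT / i
= 2909 / 0.12
= 24241.6667


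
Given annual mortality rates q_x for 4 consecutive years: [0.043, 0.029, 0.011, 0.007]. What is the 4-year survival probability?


p_k = 1 - q_k for each year
Survival = product of (1 - q_k)
= 0.957 * 0.971 * 0.989 * 0.993
= 0.9126


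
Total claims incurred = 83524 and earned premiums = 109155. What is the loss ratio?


Loss ratio = claims / premiums
= 83524 / 109155
= 0.7652


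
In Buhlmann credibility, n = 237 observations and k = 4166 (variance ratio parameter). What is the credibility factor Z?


Z = n / (n + k)
= 237 / (237 + 4166)
= 237 / 4403
= 0.0538


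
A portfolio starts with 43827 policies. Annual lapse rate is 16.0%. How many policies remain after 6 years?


remaining = initial * (1 - lapse)^years
= 43827 * (1 - 0.16)^6
= 43827 * 0.351298
= 15396.3388


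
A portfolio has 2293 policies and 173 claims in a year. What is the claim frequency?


frequency = claims / policies
= 173 / 2293
= 0.0754


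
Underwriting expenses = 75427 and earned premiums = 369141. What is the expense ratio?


Expense ratio = expenses / premiums
= 75427 / 369141
= 0.2043


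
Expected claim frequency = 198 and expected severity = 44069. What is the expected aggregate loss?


E[S] = E[N] * E[X]
= 198 * 44069
= 8.7257e+06


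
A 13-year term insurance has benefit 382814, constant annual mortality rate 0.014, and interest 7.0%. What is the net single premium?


NSP = benefit * sum_{k=0}^{n-1} k_p_x * q * v^(k+1)
With constant q=0.014, v=0.934579
Sum = 0.109088
NSP = 382814 * 0.109088
= 41760.5187


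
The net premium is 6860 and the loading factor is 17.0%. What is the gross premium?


Gross = net * (1 + loading)
= 6860 * (1 + 0.17)
= 6860 * 1.17
= 8026.2


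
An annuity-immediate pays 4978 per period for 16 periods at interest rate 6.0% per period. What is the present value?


PV = PMT * (1 - (1+i)^(-n)) / i
= 4978 * (1 - (1+0.06)^(-16)) / 0.06
= 4978 * (1 - 0.393646) / 0.06
= 4978 * 10.105895
= 50307.1467


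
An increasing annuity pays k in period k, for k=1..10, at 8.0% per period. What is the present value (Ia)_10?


(Ia)_n = sum_{k=1}^{n} k * v^k, v = 1/(1+i)
v = 0.925926
Sum computed term by term:
(Ia)_10 = 32.6869


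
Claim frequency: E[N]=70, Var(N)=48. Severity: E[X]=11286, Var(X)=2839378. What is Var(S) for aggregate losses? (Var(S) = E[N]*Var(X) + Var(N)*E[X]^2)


Var(S) = E[N]*Var(X) + Var(N)*E[X]^2
= 70*2839378 + 48*11286^2
= 198756460 + 6113942208
= 6.3127e+09


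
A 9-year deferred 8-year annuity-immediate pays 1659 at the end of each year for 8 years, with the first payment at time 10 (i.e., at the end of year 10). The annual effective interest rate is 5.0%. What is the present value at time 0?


PV at time 9 of the 8-year annuity-immediate:
a_n = 1659 * (1-(1+0.05)^(-8))/0.05 = 10722.47
Discount back 9 years to time 0:
PV = 10722.47 * (1+0.05)^(-9)
= 10722.47 * 0.644609
= 6911.7997


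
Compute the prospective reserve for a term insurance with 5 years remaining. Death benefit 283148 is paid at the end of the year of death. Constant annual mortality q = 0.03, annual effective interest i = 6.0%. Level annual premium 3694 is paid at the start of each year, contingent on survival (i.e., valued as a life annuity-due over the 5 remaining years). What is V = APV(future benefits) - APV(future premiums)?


v = 1/(1+i) = 0.943396
APV(future benefits) per unit = sum_{k=0}^{4} k_p_x * q * v^(k+1) = 0.119435
APV(future benefits) = 283148 * 0.119435 = 33817.6852
Life annuity-due factor ä_{x:5} = sum_{k=0}^{4} k_p_x * v^k = 4.220025
APV(future premiums) = 3694 * 4.220025 = 15588.7711
V = 33817.6852 - 15588.7711
= 18228.9141


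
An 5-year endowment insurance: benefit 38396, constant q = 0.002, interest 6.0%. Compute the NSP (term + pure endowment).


Term component = 322.2596
Pure endowment = 5_p_x * v^5 * benefit = 0.99004 * 0.747258 * 38396 = 28405.9529
NSP = 28728.2125


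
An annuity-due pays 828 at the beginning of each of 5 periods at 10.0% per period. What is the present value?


PV_due = PMT * (1-(1+i)^(-n))/i * (1+i)
PV_immediate = 3138.7714
PV_due = 3138.7714 * 1.1
= 3452.6486


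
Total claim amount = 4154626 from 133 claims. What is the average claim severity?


severity = total / number
= 4154626 / 133
= 31237.7895


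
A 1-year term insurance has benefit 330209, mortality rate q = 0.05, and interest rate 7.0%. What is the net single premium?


NSP = benefit * q * v
v = 1/(1+i) = 0.934579
NSP = 330209 * 0.05 * 0.934579
= 15430.3271


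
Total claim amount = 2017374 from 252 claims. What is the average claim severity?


severity = total / number
= 2017374 / 252
= 8005.4524


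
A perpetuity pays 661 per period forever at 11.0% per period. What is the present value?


PV = PMT / i
= 661 / 0.11
= 6009.0909


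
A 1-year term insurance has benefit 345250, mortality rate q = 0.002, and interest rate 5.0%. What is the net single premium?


NSP = benefit * q * v
v = 1/(1+i) = 0.952381
NSP = 345250 * 0.002 * 0.952381
= 657.619


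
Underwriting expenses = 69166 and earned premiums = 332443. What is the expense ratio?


Expense ratio = expenses / premiums
= 69166 / 332443
= 0.2081


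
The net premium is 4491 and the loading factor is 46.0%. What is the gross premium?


Gross = net * (1 + loading)
= 4491 * (1 + 0.46)
= 4491 * 1.46
= 6556.86


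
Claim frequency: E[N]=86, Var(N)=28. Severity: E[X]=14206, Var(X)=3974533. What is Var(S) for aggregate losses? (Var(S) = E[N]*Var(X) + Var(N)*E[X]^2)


Var(S) = E[N]*Var(X) + Var(N)*E[X]^2
= 86*3974533 + 28*14206^2
= 341809838 + 5650692208
= 5.9925e+09


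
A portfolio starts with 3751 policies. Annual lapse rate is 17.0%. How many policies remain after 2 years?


remaining = initial * (1 - lapse)^years
= 3751 * (1 - 0.17)^2
= 3751 * 0.6889
= 2584.0639


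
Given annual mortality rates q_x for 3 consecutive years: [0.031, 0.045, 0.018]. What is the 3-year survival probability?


p_k = 1 - q_k for each year
Survival = product of (1 - q_k)
= 0.969 * 0.955 * 0.982
= 0.9087


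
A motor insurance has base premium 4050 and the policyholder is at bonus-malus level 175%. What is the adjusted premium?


adjusted = base * BM_level / 100
= 4050 * 175 / 100
= 4050 * 1.75
= 7087.5


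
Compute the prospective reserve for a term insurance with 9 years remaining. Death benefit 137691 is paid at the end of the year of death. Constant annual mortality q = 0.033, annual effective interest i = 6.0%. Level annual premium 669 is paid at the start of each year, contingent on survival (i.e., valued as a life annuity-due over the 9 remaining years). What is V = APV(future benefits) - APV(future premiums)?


v = 1/(1+i) = 0.943396
APV(future benefits) per unit = sum_{k=0}^{8} k_p_x * q * v^(k+1) = 0.199558
APV(future benefits) = 137691 * 0.199558 = 27477.3916
Life annuity-due factor ä_{x:9} = sum_{k=0}^{8} k_p_x * v^k = 6.410057
APV(future premiums) = 669 * 6.410057 = 4288.328
V = 27477.3916 - 4288.328
= 23189.0636


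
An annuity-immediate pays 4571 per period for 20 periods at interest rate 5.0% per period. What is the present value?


PV = PMT * (1 - (1+i)^(-n)) / i
= 4571 * (1 - (1+0.05)^(-20)) / 0.05
= 4571 * (1 - 0.376889) / 0.05
= 4571 * 12.46221
= 56964.7635


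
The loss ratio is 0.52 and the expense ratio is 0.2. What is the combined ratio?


Combined ratio = loss ratio + expense ratio
= 0.52 + 0.2
= 0.72
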